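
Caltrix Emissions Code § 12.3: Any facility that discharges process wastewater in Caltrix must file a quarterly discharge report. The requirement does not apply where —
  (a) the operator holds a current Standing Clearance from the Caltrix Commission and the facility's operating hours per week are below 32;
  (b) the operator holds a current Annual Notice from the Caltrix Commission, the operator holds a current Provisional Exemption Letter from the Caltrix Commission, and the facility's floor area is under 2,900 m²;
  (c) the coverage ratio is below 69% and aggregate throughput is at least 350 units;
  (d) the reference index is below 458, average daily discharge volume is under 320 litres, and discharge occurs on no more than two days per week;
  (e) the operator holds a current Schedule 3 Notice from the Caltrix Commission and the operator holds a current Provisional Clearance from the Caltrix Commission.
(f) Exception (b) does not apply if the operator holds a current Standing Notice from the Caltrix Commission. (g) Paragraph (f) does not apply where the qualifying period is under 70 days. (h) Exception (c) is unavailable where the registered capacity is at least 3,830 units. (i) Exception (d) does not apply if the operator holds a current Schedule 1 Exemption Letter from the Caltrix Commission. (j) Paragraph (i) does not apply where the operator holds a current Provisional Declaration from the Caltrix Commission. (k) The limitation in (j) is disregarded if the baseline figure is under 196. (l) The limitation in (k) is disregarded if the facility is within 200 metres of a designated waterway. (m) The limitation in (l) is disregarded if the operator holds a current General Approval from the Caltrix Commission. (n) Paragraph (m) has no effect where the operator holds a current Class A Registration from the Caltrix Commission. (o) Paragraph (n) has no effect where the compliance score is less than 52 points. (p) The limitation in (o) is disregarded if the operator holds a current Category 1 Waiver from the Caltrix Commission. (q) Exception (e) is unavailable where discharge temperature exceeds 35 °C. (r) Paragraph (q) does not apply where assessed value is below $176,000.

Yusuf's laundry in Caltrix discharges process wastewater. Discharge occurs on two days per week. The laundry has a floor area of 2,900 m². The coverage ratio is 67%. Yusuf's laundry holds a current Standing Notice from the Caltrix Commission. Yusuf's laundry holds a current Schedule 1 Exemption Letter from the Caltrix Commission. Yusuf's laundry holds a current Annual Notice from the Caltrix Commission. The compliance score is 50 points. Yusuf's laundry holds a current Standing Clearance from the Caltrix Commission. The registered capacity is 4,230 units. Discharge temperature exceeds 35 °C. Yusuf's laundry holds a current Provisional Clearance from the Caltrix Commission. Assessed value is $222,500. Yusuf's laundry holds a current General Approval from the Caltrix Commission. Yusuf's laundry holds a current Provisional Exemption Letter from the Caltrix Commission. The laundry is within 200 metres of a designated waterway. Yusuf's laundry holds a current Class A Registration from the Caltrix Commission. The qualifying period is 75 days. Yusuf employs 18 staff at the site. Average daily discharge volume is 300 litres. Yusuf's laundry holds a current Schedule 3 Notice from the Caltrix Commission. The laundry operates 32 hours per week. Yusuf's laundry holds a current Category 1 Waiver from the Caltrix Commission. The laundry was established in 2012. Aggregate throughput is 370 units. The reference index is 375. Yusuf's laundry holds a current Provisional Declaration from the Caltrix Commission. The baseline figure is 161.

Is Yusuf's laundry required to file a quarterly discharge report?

No — exception (d) applies; Yusuf's laundry is not required to file a quarterly discharge report.

Exception (a) fails — the facility's operating hours per week are 32, not below 32.
Exception (b) fails — the facility's floor area is 2,900 m², not under 2,900 m².
Exception (c)'s conditions are all satisfied: the coverage ratio is 67%, below the 69% limit; aggregate throughput is 370 units, meeting the 350 units threshold. Turning to paragraph (h): (h) operates against (c): the registered capacity is 4,230 units, meeting the 3,830 units threshold. So (c) is unavailable.
Exception (d) is satisfied on its face — the reference index is 375, below the 458 limit; average daily discharge volume is 300 litres, under the 320 litres limit; discharge occurs on no more than two days per week. Under paragraphs (i)–(p): (i) is engaged (a current Schedule 1 Exemption Letter is held), but is displaced by (j): (j) operates against (i): a current Provisional Declaration is held. (k) would limit (j) — the baseline figure is 161, under the 196 limit — but (l) sets (k) aside: (l) applies — the laundry is within 200 m of a designated waterway. (m) would limit (l) — a current General Approval is held — but (n) sets (m) aside: (n) applies — a current Class A Registration is held. (o) would limit (n) — the compliance score is 50 points, less than the 52 points limit — but (p) sets (o) aside: (p) operates against (o): a current Category 1 Waiver is held. Exception (d) stands.
All of (e)'s requirements are met (a current Schedule 3 Notice is held; a current Provisional Clearance is held). Turning to paragraphs (q)–(r): (q) operates against (e): discharge temperature exceeds 35 °C. (r), which would lift (q), is not triggered — assessed value is $222,500, not below $176,000. Exception (e) does not apply.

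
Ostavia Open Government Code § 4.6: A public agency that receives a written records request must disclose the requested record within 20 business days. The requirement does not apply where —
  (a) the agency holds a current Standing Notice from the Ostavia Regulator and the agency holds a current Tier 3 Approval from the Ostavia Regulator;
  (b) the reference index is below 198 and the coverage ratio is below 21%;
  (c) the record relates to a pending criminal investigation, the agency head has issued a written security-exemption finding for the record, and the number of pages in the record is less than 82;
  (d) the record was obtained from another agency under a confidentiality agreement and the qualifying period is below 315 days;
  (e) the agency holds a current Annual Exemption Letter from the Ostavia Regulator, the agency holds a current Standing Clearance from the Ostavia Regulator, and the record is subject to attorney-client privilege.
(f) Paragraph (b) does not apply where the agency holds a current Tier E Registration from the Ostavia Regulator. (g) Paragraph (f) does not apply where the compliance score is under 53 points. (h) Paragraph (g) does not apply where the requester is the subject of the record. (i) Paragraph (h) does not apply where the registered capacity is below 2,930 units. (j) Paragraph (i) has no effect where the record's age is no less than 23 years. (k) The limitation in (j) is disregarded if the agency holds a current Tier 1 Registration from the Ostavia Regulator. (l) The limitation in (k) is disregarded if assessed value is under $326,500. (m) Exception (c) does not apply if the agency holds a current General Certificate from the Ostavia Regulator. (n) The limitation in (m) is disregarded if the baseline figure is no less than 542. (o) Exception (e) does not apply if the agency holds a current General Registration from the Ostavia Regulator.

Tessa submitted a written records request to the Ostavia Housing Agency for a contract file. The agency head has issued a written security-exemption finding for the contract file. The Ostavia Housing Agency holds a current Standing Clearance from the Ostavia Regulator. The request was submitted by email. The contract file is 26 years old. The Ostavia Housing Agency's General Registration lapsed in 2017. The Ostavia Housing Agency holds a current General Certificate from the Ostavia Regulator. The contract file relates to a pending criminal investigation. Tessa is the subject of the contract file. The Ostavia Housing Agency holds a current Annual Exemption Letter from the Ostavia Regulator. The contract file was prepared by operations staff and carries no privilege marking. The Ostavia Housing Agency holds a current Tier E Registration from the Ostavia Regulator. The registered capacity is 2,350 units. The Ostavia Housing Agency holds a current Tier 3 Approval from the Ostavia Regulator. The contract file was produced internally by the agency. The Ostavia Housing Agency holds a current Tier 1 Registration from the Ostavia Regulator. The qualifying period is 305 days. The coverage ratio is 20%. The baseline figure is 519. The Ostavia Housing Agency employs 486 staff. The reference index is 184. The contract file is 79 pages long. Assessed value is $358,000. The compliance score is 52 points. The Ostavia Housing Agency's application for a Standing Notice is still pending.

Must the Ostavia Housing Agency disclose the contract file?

Exception (a) does not apply: there is no Standing Notice in force.
All of (b)'s requirements are met (the reference index is 184, below the 198 limit; the coverage ratio is 20%, below the 21% limit). Applying paragraphs (f)–(l): (f) operates (a current Tier E Registration is held), but is set aside by (g): (g) is triggered — the compliance score is 52 points, under the 53 points limit. (h) would limit (g) — Tessa is the subject of the contract file — but (i) sets (h) aside: (i) is triggered — the registered capacity is 2,350 units, below the 2,930 units limit. (j) is triggered (the record's age is 26 years, meeting the 23 years threshold), but is itself disapplied by (k): (k) applies — a current Tier 1 Registration is held. (l), which would lift (k), is not engaged — assessed value is $358,000, not under $326,500. Exception (b) stands.
Exception (c) is satisfied on its face — the contract file relates to a pending investigation; a written security-exemption finding has been issued; the number of pages in the record is 79, less than the 82 limit. But applying paragraphs (m)–(n): (m) operates against (c): a current General Certificate is held. (n) does not operate here (the baseline figure is 519, short of 542), so (m) stands. Exception (c) does not apply.
Exception (d) does not apply: the contract file was produced internally.
Exception (e) fails — the contract file carries no privilege marking.

No — exception (b) applies; the Ostavia Housing Agency is not required to disclose the contract file.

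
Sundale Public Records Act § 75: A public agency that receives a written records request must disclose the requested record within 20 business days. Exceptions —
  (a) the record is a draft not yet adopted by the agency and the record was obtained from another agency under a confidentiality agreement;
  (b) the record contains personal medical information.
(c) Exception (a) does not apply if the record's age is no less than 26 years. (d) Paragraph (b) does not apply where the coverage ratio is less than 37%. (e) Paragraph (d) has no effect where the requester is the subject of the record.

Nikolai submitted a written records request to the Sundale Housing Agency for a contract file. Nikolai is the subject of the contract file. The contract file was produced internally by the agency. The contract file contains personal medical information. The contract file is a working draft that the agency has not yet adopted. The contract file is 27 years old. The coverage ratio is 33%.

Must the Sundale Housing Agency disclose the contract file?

No — exception (b) applies; the Sundale Housing Agency is not required to disclose the contract file.

Exception (a) fails — the contract file was produced internally.
Exception (b): the contract file contains personal medical information — every condition holds. As to paragraphs (d)–(e): (d) is triggered (the coverage ratio is 33%, less than the 37% limit), but is overridden by (e): (e) operates against (d): Nikolai is the subject of the contract file. So (b) applies.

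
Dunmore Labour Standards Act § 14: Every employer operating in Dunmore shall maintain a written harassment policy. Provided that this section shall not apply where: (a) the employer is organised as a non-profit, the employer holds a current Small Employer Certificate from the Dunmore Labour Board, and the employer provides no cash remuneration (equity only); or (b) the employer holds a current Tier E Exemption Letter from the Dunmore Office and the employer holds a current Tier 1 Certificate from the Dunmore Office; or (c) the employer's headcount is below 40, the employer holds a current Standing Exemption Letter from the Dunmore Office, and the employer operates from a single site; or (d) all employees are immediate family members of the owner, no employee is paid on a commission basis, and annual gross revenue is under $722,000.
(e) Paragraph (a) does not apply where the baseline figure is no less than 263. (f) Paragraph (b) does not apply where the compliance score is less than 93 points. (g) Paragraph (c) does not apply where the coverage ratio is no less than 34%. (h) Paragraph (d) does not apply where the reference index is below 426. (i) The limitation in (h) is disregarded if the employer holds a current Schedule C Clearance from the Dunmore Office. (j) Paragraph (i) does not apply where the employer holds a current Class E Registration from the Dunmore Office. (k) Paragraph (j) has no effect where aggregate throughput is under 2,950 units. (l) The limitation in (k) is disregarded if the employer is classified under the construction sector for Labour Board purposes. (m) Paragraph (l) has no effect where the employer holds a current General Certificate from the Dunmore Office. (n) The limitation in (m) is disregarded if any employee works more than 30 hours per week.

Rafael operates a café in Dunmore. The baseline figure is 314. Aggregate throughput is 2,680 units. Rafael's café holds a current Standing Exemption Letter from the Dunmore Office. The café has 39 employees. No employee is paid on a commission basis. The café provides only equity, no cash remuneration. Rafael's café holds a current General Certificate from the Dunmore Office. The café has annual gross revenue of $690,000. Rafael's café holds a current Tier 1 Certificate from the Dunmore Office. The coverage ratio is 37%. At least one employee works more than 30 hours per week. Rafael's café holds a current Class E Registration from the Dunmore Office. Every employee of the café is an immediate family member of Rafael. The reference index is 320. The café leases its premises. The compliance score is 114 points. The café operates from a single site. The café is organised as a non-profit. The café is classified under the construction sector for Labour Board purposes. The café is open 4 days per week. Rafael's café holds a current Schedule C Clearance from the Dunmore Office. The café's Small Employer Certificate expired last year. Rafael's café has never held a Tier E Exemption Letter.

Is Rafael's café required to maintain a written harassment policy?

Exception (a) fails — the Small Employer Certificate has expired.
Exception (b) requires that the employer holds a current Tier E Exemption Letter from the Dunmore Office; but the Tier E Exemption Letter is not current, so (b) is unavailable.
Exception (c)'s conditions are all satisfied: the employer's headcount is 39, below the 40 limit; a current Standing Exemption Letter is held; the employer operates from a single site. However, paragraph (g) must be considered: (g) is triggered — the coverage ratio is 37%, meeting the 34% threshold. Exception (c) does not apply.
Exception (d): every employee is an immediate family member; no employee is paid on commission; annual gross revenue is $690,000, under the $722,000 limit — every condition holds. But: (h) applies — the reference index is 320, below the 426 limit. (i) would limit (h) — a current Schedule C Clearance is held — but (j) sets (i) aside: (j) operates against (i): a current Class E Registration is held. (k) would limit (j) — aggregate throughput is 2,680 units, under the 2,950 units limit — but (l) sets (k) aside: (l) operates against (k): the café is classified under the construction sector. (m) would limit (l) — a current General Certificate is held — but (n) sets (m) aside: (n) operates against (m): at least one employee exceeds 30 hours/week. (d) is therefore removed.
No exception applies. The general rule governs.

Yes — Rafael's café must maintain a written harassment policy.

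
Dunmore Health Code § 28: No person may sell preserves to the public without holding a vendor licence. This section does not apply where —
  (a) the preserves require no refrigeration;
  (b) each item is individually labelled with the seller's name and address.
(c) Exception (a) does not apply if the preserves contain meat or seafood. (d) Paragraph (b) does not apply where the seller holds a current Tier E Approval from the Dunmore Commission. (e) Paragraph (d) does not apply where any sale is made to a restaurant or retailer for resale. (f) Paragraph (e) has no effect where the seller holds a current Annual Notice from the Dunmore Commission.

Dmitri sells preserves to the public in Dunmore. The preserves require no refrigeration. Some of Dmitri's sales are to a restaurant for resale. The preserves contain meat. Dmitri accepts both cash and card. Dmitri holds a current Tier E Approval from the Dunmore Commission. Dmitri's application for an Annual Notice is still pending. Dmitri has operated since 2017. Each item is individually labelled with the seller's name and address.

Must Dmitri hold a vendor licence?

No — exception (b) applies; Dmitri is not required to hold a vendor licence.

Exception (a): the preserves are shelf-stable — every condition holds. But applying paragraph (c): (c) operates against (a): the preserves contain meat. So (a) is unavailable.
Exception (b)'s conditions are all satisfied: items are individually labelled. Applying paragraphs (d)–(f): (d) is triggered (a current Tier E Approval is held), but is itself disapplied by (e): (e) applies — some sales are to a restaurant for resale. (f) is inapplicable (the Annual Notice is not current), so (e) stands. (b) remains available.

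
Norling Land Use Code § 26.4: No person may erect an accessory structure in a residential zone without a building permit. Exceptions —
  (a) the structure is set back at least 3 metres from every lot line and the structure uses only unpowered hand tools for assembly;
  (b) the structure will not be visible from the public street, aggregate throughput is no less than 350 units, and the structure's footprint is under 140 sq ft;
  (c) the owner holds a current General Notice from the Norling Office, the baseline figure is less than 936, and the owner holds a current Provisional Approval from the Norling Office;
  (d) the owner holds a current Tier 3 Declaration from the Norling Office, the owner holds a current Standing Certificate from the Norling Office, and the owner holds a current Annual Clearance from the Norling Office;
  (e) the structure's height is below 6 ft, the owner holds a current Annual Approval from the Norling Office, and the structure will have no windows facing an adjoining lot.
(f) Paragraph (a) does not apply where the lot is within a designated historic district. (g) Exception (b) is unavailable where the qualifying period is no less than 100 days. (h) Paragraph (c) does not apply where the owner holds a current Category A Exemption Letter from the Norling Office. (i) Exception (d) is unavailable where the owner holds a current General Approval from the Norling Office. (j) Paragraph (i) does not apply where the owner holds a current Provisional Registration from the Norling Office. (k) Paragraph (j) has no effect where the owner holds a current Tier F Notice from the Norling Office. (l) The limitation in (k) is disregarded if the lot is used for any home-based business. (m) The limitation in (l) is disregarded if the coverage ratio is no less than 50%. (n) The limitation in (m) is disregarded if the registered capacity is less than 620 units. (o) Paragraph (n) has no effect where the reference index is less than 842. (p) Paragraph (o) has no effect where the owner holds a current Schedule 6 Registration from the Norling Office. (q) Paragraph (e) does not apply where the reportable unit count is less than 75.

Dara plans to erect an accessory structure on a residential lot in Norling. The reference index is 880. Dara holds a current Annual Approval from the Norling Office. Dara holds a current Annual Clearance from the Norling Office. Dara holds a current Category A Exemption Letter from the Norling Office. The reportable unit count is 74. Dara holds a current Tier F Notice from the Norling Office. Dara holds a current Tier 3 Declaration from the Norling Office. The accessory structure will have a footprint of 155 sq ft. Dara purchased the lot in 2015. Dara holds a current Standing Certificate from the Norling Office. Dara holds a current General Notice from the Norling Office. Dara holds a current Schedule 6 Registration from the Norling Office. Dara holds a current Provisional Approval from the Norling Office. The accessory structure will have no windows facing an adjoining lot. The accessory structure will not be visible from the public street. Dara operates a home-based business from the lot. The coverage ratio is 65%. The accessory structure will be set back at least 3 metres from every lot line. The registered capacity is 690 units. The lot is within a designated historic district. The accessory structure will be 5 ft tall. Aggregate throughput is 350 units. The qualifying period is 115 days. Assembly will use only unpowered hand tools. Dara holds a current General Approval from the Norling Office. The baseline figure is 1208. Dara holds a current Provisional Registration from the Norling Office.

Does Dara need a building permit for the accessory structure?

Yes — Dara must obtain a building permit.

All of (a)'s requirements are met (the setback is at least 3 m on every side; assembly uses only hand tools). Turning to paragraph (f): (f) applies — the lot is in a historic district. Exception (a) does not apply.
Exception (b) does not apply: the structure's footprint is 155 sq ft, not under 140 sq ft.
Exception (c) does not apply: the baseline figure is 1,208, not less than 936.
Exception (d)'s conditions are all satisfied: a current Tier 3 Declaration is held; a current Standing Certificate is held; a current Annual Clearance is held. But: (i) applies — a current General Approval is held. (j) is triggered (a current Provisional Registration is held), but yields to (k): (k) is triggered — a current Tier F Notice is held. (l) applies (a home-based business operates on the lot), but yields to (m): (m) operates — the coverage ratio is 65%, meeting the 50% threshold. (n) is not engaged (the registered capacity is 690 units, not less than 620 units), so (m) stands. Exception (d) does not apply.
All of (e)'s requirements are met (the structure's height is 5 ft, below the 6 ft limit; a current Annual Approval is held; no windows face an adjoining lot). Turning to paragraph (q): (q) operates against (e): the reportable unit count is 74, less than the 75 limit. So (e) is unavailable.
No exception applies. The general rule governs.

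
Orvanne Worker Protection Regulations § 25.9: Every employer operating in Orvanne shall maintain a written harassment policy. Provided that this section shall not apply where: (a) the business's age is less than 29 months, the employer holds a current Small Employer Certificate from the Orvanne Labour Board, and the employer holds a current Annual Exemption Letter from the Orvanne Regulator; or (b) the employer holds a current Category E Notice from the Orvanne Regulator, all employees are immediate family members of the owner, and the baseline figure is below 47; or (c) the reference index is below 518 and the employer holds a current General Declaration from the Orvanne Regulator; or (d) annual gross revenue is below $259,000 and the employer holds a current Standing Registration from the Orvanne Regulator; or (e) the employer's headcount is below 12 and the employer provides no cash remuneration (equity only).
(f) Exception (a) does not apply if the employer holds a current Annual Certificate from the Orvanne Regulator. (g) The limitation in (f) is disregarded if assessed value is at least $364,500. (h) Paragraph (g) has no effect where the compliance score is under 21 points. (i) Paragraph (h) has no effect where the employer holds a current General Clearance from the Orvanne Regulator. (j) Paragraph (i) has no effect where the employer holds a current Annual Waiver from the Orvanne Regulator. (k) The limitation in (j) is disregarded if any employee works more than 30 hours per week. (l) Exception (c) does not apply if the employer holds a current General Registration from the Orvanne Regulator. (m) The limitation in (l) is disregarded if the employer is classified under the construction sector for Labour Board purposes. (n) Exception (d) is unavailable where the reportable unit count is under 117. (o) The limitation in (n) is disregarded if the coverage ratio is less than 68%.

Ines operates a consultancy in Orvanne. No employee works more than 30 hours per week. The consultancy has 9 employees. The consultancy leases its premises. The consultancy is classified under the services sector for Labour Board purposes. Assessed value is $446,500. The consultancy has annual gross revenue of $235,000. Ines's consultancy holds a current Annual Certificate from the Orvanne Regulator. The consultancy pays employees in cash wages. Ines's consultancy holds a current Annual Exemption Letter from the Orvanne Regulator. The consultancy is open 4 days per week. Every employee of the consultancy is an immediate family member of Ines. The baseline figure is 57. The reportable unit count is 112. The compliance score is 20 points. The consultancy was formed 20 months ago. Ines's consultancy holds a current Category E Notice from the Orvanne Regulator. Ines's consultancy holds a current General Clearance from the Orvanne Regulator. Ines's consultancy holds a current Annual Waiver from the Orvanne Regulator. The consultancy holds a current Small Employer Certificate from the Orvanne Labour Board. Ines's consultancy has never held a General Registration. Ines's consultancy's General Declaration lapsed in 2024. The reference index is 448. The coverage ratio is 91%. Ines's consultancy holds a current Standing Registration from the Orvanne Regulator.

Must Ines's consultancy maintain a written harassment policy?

Exception (a) is satisfied on its face — the business's age is 20 months, less than the 29 months limit; a current Small Employer Certificate is held; a current Annual Exemption Letter is held. However, paragraphs (f)–(k) must be considered: (f) is triggered — a current Annual Certificate is held. (g) applies (assessed value is $446,500, meeting the $364,500 threshold), but is set aside by (h): (h) operates — the compliance score is 20 points, under the 21 points limit. (i) applies (a current General Clearance is held), but is itself disapplied by (j): (j) is engaged — a current Annual Waiver is held. (k) is inapplicable (no employee exceeds 30 hours/week), so (j) stands. Exception (a) does not apply.
Exception (b) requires that the baseline figure is below 47; but the baseline figure is 57, not below 47, so (b) is unavailable.
Exception (c) fails — the General Declaration is not current.
All of (d)'s requirements are met (annual gross revenue is $235,000, below the $259,000 limit; a current Standing Registration is held). But applying paragraphs (n)–(o): (n) operates against (d): the reportable unit count is 112, under the 117 limit. (o), which would lift (n), is inapplicable — the coverage ratio is 91%, not less than 68%. Exception (d) does not apply.
Exception (e) requires that the employer provides no cash remuneration (equity only); but employees are paid cash wages, so (e) is unavailable.
None of the exceptions is available; § 25.9 applies in full.

Yes — Ines's consultancy must maintain a written harassment policy.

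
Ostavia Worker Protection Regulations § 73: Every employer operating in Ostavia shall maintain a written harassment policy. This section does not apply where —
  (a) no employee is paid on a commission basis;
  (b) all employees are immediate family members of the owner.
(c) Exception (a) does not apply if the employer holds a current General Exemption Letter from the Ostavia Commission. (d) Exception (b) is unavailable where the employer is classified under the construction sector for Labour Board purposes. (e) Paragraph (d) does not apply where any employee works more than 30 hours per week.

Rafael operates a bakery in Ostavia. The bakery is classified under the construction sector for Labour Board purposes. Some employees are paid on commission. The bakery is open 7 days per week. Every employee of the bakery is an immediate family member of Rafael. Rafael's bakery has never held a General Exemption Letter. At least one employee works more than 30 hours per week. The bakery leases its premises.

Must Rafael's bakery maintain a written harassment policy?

Exception (a) does not apply: some employees are paid on commission.
All of (b)'s requirements are met (every employee is an immediate family member). Under paragraphs (d)–(e): (d) is engaged (the bakery is classified under the construction sector), but is itself disapplied by (e): (e) operates against (d): at least one employee exceeds 30 hours/week. (b) remains available.

No — exception (b) applies; Rafael's bakery is not required to maintain a written harassment policy.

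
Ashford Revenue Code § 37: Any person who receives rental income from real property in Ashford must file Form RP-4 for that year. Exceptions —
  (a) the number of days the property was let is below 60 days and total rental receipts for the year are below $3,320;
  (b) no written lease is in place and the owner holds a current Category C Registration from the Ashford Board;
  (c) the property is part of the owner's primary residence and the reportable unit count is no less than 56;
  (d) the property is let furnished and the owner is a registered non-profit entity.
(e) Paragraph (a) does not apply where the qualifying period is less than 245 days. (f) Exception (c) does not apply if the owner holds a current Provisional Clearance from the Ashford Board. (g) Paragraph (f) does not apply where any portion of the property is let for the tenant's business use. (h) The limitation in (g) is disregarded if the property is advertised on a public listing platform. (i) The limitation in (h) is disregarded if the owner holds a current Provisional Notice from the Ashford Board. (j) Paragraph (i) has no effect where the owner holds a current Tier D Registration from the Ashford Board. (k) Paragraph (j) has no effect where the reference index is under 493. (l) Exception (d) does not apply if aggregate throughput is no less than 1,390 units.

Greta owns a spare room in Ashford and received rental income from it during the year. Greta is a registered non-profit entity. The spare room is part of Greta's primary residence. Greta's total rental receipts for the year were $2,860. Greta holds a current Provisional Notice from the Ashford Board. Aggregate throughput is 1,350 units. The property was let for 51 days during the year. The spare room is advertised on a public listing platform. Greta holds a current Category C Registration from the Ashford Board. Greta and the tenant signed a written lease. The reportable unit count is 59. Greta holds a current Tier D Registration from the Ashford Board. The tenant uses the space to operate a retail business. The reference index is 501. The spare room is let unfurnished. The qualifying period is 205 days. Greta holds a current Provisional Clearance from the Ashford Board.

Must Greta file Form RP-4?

Yes — Greta must file Form RP-4.

All of (a)'s requirements are met (the number of days the property was let is 51 days, below the 60 days limit; total rental receipts for the year are $2,860, below the $3,320 limit). But: (e) operates against (a): the qualifying period is 205 days, less than the 245 days limit. Exception (a) does not apply.
Exception (b) does not apply: a written lease is in place.
Exception (c)'s conditions are all satisfied: the spare room is part of the primary residence; the reportable unit count is 59, meeting the 56 threshold. But applying paragraphs (f)–(k): (f) operates against (c): a current Provisional Clearance is held. (g) is triggered (the space is let for business use), but is set aside by (h): (h) is triggered — the property is publicly advertised. (i) would limit (h) — a current Provisional Notice is held — but (j) sets (i) aside: (j) operates — a current Tier D Registration is held. (k) is not triggered (the reference index is 501, not under 493), so (j) stands. So (c) is unavailable.
Exception (d) fails — the property is let unfurnished.
None of the exceptions is available; § 37 applies in full.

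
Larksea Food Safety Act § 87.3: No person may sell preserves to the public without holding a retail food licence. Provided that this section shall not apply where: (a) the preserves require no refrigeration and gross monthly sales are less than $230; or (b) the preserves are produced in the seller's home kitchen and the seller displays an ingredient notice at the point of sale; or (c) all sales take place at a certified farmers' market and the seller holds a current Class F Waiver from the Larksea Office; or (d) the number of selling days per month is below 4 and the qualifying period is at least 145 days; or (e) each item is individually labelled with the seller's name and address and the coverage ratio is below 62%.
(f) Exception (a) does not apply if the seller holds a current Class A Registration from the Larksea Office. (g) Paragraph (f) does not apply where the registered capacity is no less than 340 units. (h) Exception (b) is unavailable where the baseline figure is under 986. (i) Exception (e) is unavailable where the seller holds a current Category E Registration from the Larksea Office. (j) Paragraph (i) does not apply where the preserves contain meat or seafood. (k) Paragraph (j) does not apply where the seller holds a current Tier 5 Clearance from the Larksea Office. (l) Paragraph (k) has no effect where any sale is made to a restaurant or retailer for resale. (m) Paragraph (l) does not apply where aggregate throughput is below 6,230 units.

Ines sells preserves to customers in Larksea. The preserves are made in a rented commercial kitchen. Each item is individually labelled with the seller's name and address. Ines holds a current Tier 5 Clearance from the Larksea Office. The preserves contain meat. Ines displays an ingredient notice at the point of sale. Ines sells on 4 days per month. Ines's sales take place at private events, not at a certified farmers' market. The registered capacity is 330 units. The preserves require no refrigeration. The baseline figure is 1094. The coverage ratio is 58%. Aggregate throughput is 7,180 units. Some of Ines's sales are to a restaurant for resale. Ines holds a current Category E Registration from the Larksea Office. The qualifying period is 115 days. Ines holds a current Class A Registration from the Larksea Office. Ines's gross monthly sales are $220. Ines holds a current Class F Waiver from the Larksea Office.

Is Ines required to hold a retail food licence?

No — exception (e) applies; Ines is not required to hold a retail food licence.

Exception (a)'s conditions are all satisfied: the preserves are shelf-stable; gross monthly sales are $220, less than the $230 limit. But applying paragraphs (f)–(g): (f) operates against (a): a current Class A Registration is held. (g), which would lift (f), is not triggered — the registered capacity is 330 units, short of 340 units. So (a) is unavailable.
Exception (b) requires that the preserves are produced in the seller's home kitchen; but the preserves are made in a commercial kitchen, not a home kitchen, so (b) is unavailable.
Exception (c) does not apply: sales are at private events, not a certified farmers' market.
Exception (d) requires that the number of selling days per month is below 4; but the number of selling days per month is 4, not below 4, so (d) is unavailable.
Exception (e)'s conditions are all satisfied: items are individually labelled; the coverage ratio is 58%, below the 62% limit. Under paragraphs (i)–(m): (i) applies (a current Category E Registration is held), but is itself disapplied by (j): (j) operates against (i): the preserves contain meat. (k) is triggered (a current Tier 5 Clearance is held), but is overridden by (l): (l) is triggered — some sales are to a restaurant for resale. (m) is not triggered (aggregate throughput is 7,180 units, not below 6,230 units), so (l) stands. So (e) applies.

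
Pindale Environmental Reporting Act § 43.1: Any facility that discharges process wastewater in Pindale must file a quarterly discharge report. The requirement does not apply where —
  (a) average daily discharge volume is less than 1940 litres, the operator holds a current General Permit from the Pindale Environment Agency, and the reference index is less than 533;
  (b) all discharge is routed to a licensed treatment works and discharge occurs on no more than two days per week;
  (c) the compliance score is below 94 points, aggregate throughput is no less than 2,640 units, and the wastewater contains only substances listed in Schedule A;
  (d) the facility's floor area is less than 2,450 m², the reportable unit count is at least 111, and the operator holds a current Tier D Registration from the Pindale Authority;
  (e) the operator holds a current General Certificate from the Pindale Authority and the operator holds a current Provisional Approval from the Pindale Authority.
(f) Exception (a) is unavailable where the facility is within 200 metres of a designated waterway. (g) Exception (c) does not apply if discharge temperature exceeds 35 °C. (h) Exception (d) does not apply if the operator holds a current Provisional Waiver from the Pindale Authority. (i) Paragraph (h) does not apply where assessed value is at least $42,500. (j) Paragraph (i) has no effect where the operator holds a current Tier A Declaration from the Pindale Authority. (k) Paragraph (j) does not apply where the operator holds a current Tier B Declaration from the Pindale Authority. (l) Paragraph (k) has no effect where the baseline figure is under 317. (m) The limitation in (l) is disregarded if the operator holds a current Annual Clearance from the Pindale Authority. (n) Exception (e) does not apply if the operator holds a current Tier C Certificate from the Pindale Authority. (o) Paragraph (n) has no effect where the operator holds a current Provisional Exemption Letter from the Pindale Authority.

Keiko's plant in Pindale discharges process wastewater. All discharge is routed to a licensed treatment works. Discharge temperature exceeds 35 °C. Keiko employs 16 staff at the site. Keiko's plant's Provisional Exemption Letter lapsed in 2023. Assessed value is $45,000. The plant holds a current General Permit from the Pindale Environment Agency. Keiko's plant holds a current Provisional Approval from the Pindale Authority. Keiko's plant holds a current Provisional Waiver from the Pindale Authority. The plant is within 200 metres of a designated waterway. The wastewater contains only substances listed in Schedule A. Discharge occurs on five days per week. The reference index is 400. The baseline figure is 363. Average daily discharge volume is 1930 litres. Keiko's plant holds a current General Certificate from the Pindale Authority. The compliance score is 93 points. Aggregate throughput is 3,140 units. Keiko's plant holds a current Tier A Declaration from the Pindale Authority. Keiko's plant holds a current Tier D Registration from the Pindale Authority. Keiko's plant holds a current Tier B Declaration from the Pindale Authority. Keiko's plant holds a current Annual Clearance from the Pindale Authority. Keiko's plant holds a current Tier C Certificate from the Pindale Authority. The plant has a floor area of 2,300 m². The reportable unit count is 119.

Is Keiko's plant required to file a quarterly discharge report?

No — exception (d) applies; Keiko's plant is not required to file a quarterly discharge report.

All of (a)'s requirements are met (average daily discharge volume is 1930 litres, less than the 1940 litres limit; a current General Permit is held; the reference index is 400, less than the 533 limit). Turning to paragraph (f): (f) is engaged — the plant is within 200 m of a designated waterway. Exception (a) does not apply.
Exception (b) does not apply: discharge occurs on five days per week.
Exception (c): the compliance score is 93 points, below the 94 points limit; aggregate throughput is 3,140 units, meeting the 2,640 units threshold; the wastewater is Schedule-A-only — every condition holds. But applying paragraph (g): (g) operates — discharge temperature exceeds 35 °C. So (c) is unavailable.
All of (d)'s requirements are met (the facility's floor area is 2,300 m², less than the 2,450 m² limit; the reportable unit count is 119, meeting the 111 threshold; a current Tier D Registration is held). Considering the limiting provisions: (h) would limit (d) — a current Provisional Waiver is held — but (i) sets (h) aside: (i) operates against (h): assessed value is $45,000, meeting the $42,500 threshold. (j) operates (a current Tier A Declaration is held), but is overridden by (k): (k) is engaged — a current Tier B Declaration is held. (l) is not triggered (the baseline figure is 363, not under 317), so (k) stands. Exception (d) stands.
All of (e)'s requirements are met (a current General Certificate is held; a current Provisional Approval is held). But applying paragraphs (n)–(o): (n) applies — a current Tier C Certificate is held. (o) does not operate here (there is no Provisional Exemption Letter in force), so (n) stands. So (e) is unavailable.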